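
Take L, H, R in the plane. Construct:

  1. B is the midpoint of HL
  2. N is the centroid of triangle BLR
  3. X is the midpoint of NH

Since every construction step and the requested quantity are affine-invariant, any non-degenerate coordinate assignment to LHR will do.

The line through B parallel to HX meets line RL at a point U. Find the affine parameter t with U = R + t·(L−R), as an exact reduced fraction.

t = 4/5

Assign L = (0, 0), H = (1, 0), R = (0, 1) — the answer is frame-independent, so this choice is without loss of generality.
1. B is the midpoint of HL ⇒ B = (1/2, 0)
2. N is the centroid of triangle BLR ⇒ N = (1/6, 1/3)
3. X is the midpoint of NH ⇒ X = (7/12, 1/6)
through B parallel to HX: direction (-5/12, 1/6); meets RL at U = (0, 1/5)
U = R + t·(L−R) with t = 4/5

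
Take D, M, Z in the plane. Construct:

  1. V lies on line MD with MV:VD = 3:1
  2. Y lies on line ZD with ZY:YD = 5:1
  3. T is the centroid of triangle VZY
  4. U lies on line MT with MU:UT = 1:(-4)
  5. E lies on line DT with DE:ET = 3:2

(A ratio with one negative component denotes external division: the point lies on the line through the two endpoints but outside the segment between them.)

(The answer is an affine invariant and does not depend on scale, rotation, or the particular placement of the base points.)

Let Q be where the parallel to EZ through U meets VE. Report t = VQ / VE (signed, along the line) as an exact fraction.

Set D = (0, 0), M = (1, 0), Z = (0, 1); any affine frame gives the same invariant.
1. V lies on line MD with MV:VD = 3:1 ⇒ V = (1/4, 0)
2. Y lies on line ZD with ZY:YD = 5:1 ⇒ Y = (0, 1/6)
3. T is the centroid of triangle VZY ⇒ T = (1/12, 7/18)
4. U lies on line MT with MU:UT = 1:(-4) ⇒ U = (47/36, -7/54)
5. E lies on line DT with DE:ET = 3:2 ⇒ E = (1/20, 7/30)
through U parallel to EZ: direction (-1/20, 23/30); meets VE at Q = (83/60, -119/90)
Q = V + t·(E−V) with t = -17/3

t = -17/3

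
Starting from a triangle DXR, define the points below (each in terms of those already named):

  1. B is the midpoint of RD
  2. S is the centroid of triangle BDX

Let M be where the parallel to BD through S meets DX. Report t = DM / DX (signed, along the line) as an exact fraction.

Work in coordinates with D = (0, 0), X = (1, 0), R = (0, 1).
1. B is the midpoint of RD ⇒ B = (0, 1/2)
2. S is the centroid of triangle BDX ⇒ S = (1/3, 1/6)
through S parallel to BD: direction (0, -1/2); meets DX at M = (1/3, 0)
M = D + t·(X−D) with t = 1/3

t = 1/3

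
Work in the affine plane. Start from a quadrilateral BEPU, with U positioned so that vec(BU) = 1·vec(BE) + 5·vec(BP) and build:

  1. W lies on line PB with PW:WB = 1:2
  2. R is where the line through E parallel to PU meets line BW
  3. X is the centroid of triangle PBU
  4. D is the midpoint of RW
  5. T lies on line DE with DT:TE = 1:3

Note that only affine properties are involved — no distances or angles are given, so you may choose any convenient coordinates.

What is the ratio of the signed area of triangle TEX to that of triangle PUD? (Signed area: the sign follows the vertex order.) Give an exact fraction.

Work in coordinates with B = (0, 0), E = (1, 0), P = (0, 1), U = (1, 5).
1. W lies on line PB with PW:WB = 1:2 ⇒ W = (0, 2/3)
2. R is where the line through E parallel to PU meets line BW ⇒ R = (0, -4)
3. X is the centroid of triangle PBU ⇒ X = (1/3, 2)
4. D is the midpoint of RW ⇒ D = (0, -5/3)
5. T lies on line DE with DT:TE = 1:3 ⇒ T = (1/4, -5/4)
2·[TEX] = 7/3, 2·[PUD] = -8/3
[TEX]:[PUD] = 7/3:-8/3 = -7/8

[TEX]:[PUD] = -7/8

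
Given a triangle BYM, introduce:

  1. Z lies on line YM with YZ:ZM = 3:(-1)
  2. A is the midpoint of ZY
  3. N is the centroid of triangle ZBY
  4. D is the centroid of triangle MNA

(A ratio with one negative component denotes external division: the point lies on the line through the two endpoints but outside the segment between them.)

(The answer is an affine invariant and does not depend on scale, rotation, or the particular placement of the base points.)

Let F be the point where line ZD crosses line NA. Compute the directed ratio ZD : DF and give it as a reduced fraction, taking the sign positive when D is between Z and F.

ZD:DF = 8

Choose coordinates B = (0, 0), Y = (1, 0), M = (0, 1).
1. Z lies on line YM with YZ:ZM = 3:(-1) ⇒ Z = (-1/2, 3/2)
2. A is the midpoint of ZY ⇒ A = (1/4, 3/4)
3. N is the centroid of triangle ZBY ⇒ N = (1/6, 1/2)
4. D is the centroid of triangle MNA ⇒ D = (5/36, 3/4)
line ZD meets NA at F = (7/32, 21/32)
D = Z + t·(F−Z) with t = 8/9, so ZD:DF = 8/9:1/9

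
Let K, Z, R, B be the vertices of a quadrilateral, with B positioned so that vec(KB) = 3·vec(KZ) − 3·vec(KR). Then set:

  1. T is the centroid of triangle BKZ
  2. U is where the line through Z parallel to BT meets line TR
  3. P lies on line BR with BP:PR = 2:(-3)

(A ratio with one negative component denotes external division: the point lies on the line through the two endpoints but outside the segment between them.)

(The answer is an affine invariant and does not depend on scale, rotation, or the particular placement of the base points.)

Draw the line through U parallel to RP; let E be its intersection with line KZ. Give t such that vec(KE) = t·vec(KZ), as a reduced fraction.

t = 5/6

Choose coordinates K = (0, 0), Z = (1, 0), R = (0, 1), B = (3, -3).
1. T is the centroid of triangle BKZ ⇒ T = (4/3, -1)
2. U is where the line through Z parallel to BT meets line TR ⇒ U = (-2/3, 2)
3. P lies on line BR with BP:PR = 2:(-3) ⇒ P = (9, -11)
through U parallel to RP: direction (9, -12); meets KZ at E = (5/6, 0)
E = K + t·(Z−K) with t = 5/6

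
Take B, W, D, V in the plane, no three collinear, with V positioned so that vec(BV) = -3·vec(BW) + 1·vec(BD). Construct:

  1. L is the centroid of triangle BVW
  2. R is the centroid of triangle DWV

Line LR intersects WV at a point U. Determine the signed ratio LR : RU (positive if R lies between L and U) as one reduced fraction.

Choose coordinates B = (0, 0), W = (1, 0), D = (0, 1), V = (-3, 1).
1. L is the centroid of triangle BVW ⇒ L = (-2/3, 1/3)
2. R is the centroid of triangle DWV ⇒ R = (-2/3, 2/3)
line LR meets WV at U = (-2/3, 5/12)
R = L + t·(U−L) with t = 4, so LR:RU = 4:-3

LR:RU = -4/3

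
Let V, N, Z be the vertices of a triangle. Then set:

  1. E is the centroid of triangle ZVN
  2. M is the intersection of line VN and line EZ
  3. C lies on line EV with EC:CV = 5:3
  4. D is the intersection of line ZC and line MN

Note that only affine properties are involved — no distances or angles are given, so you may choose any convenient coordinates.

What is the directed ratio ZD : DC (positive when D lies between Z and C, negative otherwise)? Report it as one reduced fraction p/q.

ZD:DC = -8

Work in coordinates with V = (0, 0), N = (1, 0), Z = (0, 1).
1. E is the centroid of triangle ZVN ⇒ E = (1/3, 1/3)
2. M is the intersection of line VN and line EZ ⇒ M = (1/2, 0)
3. C lies on line EV with EC:CV = 5:3 ⇒ C = (1/8, 1/8)
4. D is the intersection of line ZC and line MN ⇒ D = (1/7, 0)
D = Z + t·(C−Z) with t = 8/7, so ZD:DC = t:(1−t) = 8/7:-1/7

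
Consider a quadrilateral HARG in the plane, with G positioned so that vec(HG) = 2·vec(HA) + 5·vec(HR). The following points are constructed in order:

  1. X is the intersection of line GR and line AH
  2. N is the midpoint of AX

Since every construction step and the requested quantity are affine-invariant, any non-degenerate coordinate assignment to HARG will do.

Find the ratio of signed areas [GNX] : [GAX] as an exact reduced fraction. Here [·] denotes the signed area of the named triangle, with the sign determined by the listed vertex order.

[GNX]:[GAX] = 1/2

Work in coordinates with H = (0, 0), A = (1, 0), R = (0, 1), G = (2, 5).
1. X is the intersection of line GR and line AH ⇒ X = (-1/2, 0)
2. N is the midpoint of AX ⇒ N = (1/4, 0)
2·[GNX] = -15/4, 2·[GAX] = -15/2
[GNX]:[GAX] = -15/4:-15/2 = 1/2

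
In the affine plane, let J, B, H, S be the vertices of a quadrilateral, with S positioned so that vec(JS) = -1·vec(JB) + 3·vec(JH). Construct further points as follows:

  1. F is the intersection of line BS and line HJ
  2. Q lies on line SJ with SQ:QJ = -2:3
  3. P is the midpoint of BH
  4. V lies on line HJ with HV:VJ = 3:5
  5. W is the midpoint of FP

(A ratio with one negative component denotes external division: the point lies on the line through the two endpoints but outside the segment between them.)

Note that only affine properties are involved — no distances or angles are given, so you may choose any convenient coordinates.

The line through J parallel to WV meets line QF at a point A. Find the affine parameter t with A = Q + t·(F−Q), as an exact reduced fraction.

t = 9/8

Choose coordinates J = (0, 0), B = (1, 0), H = (0, 1), S = (-1, 3).
1. F is the intersection of line BS and line HJ ⇒ F = (0, 3/2)
2. Q lies on line SJ with SQ:QJ = -2:3 ⇒ Q = (-3, 9)
3. P is the midpoint of BH ⇒ P = (1/2, 1/2)
4. V lies on line HJ with HV:VJ = 3:5 ⇒ V = (0, 5/8)
5. W is the midpoint of FP ⇒ W = (1/4, 1)
through J parallel to WV: direction (-1/4, -3/8); meets QF at A = (3/8, 9/16)
A = Q + t·(F−Q) with t = 9/8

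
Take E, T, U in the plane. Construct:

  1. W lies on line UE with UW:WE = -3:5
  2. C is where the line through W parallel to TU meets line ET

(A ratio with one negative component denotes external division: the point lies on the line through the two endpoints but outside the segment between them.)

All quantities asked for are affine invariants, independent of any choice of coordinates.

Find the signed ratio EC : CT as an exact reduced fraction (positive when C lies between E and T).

Set E = (0, 0), T = (1, 0), U = (0, 1); any affine frame gives the same invariant.
1. W lies on line UE with UW:WE = -3:5 ⇒ W = (0, 5/2)
2. C is where the line through W parallel to TU meets line ET ⇒ C = (5/2, 0)
C = E + t·(T−E) with t = 5/2, so EC:CT = t:(1−t) = 5/2:-3/2

EC:CT = -5/3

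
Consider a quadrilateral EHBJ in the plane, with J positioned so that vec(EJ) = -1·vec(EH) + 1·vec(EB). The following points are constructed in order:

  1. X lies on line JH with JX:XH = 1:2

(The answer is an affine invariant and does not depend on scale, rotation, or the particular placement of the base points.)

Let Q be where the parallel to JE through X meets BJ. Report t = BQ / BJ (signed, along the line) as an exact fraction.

t = 2/3

Choose coordinates E = (0, 0), H = (1, 0), B = (0, 1), J = (-1, 1).
1. X lies on line JH with JX:XH = 1:2 ⇒ X = (-1/3, 2/3)
through X parallel to JE: direction (1, -1); meets BJ at Q = (-2/3, 1)
Q = B + t·(J−B) with t = 2/3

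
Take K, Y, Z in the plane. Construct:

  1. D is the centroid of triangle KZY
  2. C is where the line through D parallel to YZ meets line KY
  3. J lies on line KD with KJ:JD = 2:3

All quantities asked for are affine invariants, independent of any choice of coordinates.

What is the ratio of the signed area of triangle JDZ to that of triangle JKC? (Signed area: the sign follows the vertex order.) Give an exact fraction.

[JDZ]:[JKC] = 9/4

Work in coordinates with K = (0, 0), Y = (1, 0), Z = (0, 1).
1. D is the centroid of triangle KZY ⇒ D = (1/3, 1/3)
2. C is where the line through D parallel to YZ meets line KY ⇒ C = (2/3, 0)
3. J lies on line KD with KJ:JD = 2:3 ⇒ J = (2/15, 2/15)
2·[JDZ] = 1/5, 2·[JKC] = 4/45
[JDZ]:[JKC] = 1/5:4/45 = 9/4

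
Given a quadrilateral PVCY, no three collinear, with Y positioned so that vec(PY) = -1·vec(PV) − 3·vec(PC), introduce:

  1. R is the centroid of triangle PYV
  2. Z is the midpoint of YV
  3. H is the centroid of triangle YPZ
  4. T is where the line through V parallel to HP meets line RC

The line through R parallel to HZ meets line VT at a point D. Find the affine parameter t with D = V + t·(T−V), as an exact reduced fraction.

Work in coordinates with P = (0, 0), V = (1, 0), C = (0, 1), Y = (-1, -3).
1. R is the centroid of triangle PYV ⇒ R = (0, -1)
2. Z is the midpoint of YV ⇒ Z = (0, -3/2)
3. H is the centroid of triangle YPZ ⇒ H = (-1/3, -3/2)
4. T is where the line through V parallel to HP meets line RC ⇒ T = (0, -9/2)
through R parallel to HZ: direction (1/3, 0); meets VT at D = (7/9, -1)
D = V + t·(T−V) with t = 2/9

t = 2/9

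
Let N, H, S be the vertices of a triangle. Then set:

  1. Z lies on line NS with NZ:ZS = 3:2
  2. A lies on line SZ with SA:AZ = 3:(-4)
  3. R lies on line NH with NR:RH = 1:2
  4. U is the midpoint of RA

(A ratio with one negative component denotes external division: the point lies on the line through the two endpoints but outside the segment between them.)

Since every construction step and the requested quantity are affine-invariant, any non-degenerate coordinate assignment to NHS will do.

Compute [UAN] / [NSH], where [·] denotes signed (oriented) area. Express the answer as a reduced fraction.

Set N = (0, 0), H = (1, 0), S = (0, 1); any affine frame gives the same invariant.
1. Z lies on line NS with NZ:ZS = 3:2 ⇒ Z = (0, 3/5)
2. A lies on line SZ with SA:AZ = 3:(-4) ⇒ A = (0, 11/5)
3. R lies on line NH with NR:RH = 1:2 ⇒ R = (1/3, 0)
4. U is the midpoint of RA ⇒ U = (1/6, 11/10)
2·[UAN] = 11/30, 2·[NSH] = -1
[UAN]:[NSH] = 11/30:-1 = -11/30

[UAN]:[NSH] = -11/30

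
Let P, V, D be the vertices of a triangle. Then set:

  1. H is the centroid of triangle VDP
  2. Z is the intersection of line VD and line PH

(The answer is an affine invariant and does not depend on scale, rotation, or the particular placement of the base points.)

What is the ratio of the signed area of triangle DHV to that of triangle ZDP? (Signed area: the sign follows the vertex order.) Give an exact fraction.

[DHV]:[ZDP] = 2/3

Choose coordinates P = (0, 0), V = (1, 0), D = (0, 1).
1. H is the centroid of triangle VDP ⇒ H = (1/3, 1/3)
2. Z is the intersection of line VD and line PH ⇒ Z = (1/2, 1/2)
2·[DHV] = 1/3, 2·[ZDP] = 1/2
[DHV]:[ZDP] = 1/3:1/2 = 2/3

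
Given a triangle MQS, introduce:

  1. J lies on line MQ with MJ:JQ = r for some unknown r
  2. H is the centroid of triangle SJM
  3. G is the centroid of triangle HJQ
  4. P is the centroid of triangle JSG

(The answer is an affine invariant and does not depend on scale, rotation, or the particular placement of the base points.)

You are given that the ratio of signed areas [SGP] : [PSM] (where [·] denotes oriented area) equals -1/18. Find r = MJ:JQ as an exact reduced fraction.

r = 3/2

Choose coordinates M = (0, 0), Q = (1, 0), S = (0, 1).
1. With MJ:JQ = r, write λ = r/(r+1) so J = M + λ·(Q−M); J is affine-linear in λ
2. H is the centroid of triangle SJM ⇒ H is an affine combination of earlier points and hence also affine-linear in λ
3. G is the centroid of triangle HJQ ⇒ G is an affine combination of earlier points and hence also affine-linear in λ
4. P is the centroid of triangle JSG ⇒ P is an affine combination of earlier points and hence also affine-linear in λ
Every point depending on J is an affine combination of J and λ-independent points, so each such coordinate is linear in λ; the λ² term in each signed area is a multiple of (Q−M)×(Q−M) = 0, so 2·[SGP] and 2·[PSM] are each linear in λ. Evaluating at λ=0 and λ=1:
  2·[SGP] = 4/27·λ − 1/9,   2·[PSM] = 13/27·λ + 1/9
So [SGP]:[PSM] = (4/27·λ − 1/9) / (13/27·λ + 1/9). Setting this equal to -1/18:
  4/27·λ − 1/9 = -1/18·(13/27·λ + 1/9)  ⇒  λ = 3/5
Then r = λ/(1−λ) = (3/5)/(2/5) = 3/2. Check: with r = 3/2, J = (3/5, 0) and [SGP]:[PSM] = -1/18 as required.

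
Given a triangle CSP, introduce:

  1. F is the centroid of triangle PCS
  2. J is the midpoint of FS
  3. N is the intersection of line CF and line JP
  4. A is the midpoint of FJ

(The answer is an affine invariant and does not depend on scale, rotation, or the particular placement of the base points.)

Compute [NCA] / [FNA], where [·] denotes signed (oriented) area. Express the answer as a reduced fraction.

[NCA]:[FNA] = -4

Work in coordinates with C = (0, 0), S = (1, 0), P = (0, 1).
1. F is the centroid of triangle PCS ⇒ F = (1/3, 1/3)
2. J is the midpoint of FS ⇒ J = (2/3, 1/6)
3. N is the intersection of line CF and line JP ⇒ N = (4/9, 4/9)
4. A is the midpoint of FJ ⇒ A = (1/2, 1/4)
2·[NCA] = 1/9, 2·[FNA] = -1/36
[NCA]:[FNA] = 1/9:-1/36 = -4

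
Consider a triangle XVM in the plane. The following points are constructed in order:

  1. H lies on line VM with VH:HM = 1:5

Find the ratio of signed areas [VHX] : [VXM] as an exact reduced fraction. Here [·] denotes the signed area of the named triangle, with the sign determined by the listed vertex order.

[VHX]:[VXM] = -1/6

Set X = (0, 0), V = (1, 0), M = (0, 1); any affine frame gives the same invariant.
1. H lies on line VM with VH:HM = 1:5 ⇒ H = (5/6, 1/6)
2·[VHX] = 1/6, 2·[VXM] = -1
[VHX]:[VXM] = 1/6:-1 = -1/6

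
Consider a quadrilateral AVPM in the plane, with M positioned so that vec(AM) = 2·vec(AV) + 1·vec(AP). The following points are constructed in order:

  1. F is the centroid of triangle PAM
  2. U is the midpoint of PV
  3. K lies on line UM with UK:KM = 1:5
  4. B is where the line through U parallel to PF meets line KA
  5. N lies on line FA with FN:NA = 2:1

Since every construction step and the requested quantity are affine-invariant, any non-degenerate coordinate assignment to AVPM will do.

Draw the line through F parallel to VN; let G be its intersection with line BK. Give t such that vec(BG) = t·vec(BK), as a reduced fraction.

t = 90/67

Assign A = (0, 0), V = (1, 0), P = (0, 1), M = (2, 1) — the answer is frame-independent, so this choice is without loss of generality.
1. F is the centroid of triangle PAM ⇒ F = (2/3, 2/3)
2. U is the midpoint of PV ⇒ U = (1/2, 1/2)
3. K lies on line UM with UK:KM = 1:5 ⇒ K = (3/4, 7/12)
4. B is where the line through U parallel to PF meets line KA ⇒ B = (27/46, 21/46)
5. N lies on line FA with FN:NA = 2:1 ⇒ N = (2/9, 2/9)
through F parallel to VN: direction (-7/9, 2/9); meets BK at G = (54/67, 42/67)
G = B + t·(K−B) with t = 90/67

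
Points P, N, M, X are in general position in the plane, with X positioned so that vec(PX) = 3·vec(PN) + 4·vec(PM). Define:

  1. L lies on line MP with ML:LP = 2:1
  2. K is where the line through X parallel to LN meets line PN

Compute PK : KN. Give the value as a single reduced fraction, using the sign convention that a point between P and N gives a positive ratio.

Work in coordinates with P = (0, 0), N = (1, 0), M = (0, 1), X = (3, 4).
1. L lies on line MP with ML:LP = 2:1 ⇒ L = (0, 1/3)
2. K is where the line through X parallel to LN meets line PN ⇒ K = (15, 0)
K = P + t·(N−P) with t = 15, so PK:KN = t:(1−t) = 15:-14

PK:KN = -15/14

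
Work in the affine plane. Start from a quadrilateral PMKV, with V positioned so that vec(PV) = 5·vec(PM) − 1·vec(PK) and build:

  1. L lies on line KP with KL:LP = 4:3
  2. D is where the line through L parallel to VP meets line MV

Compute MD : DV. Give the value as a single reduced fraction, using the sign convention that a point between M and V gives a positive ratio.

Choose coordinates P = (0, 0), M = (1, 0), K = (0, 1), V = (5, -1).
1. L lies on line KP with KL:LP = 4:3 ⇒ L = (0, 3/7)
2. D is where the line through L parallel to VP meets line MV ⇒ D = (-25/7, 8/7)
D = M + t·(V−M) with t = -8/7, so MD:DV = t:(1−t) = -8/7:15/7

MD:DV = -8/15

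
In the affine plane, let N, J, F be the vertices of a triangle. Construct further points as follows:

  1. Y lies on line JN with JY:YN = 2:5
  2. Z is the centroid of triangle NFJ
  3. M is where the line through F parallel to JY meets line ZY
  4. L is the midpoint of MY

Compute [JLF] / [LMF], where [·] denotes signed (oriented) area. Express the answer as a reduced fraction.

[JLF]:[LMF] = 5/3

Set N = (0, 0), J = (1, 0), F = (0, 1); any affine frame gives the same invariant.
1. Y lies on line JN with JY:YN = 2:5 ⇒ Y = (5/7, 0)
2. Z is the centroid of triangle NFJ ⇒ Z = (1/3, 1/3)
3. M is where the line through F parallel to JY meets line ZY ⇒ M = (-3/7, 1)
4. L is the midpoint of MY ⇒ L = (1/7, 1/2)
2·[JLF] = -5/14, 2·[LMF] = -3/14
[JLF]:[LMF] = -5/14:-3/14 = 5/3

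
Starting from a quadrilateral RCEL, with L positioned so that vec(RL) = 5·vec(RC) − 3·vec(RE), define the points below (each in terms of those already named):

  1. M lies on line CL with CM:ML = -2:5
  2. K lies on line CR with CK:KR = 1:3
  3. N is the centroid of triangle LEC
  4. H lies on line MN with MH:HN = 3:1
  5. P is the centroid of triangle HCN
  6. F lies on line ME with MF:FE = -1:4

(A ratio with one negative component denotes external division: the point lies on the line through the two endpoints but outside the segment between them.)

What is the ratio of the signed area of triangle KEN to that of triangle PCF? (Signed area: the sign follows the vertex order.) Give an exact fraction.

Choose coordinates R = (0, 0), C = (1, 0), E = (0, 1), L = (5, -3).
1. M lies on line CL with CM:ML = -2:5 ⇒ M = (-5/3, 2)
2. K lies on line CR with CK:KR = 1:3 ⇒ K = (3/4, 0)
3. N is the centroid of triangle LEC ⇒ N = (2, -2/3)
4. H lies on line MN with MH:HN = 3:1 ⇒ H = (13/12, 0)
5. P is the centroid of triangle HCN ⇒ P = (49/36, -2/9)
6. F lies on line ME with MF:FE = -1:4 ⇒ F = (-20/9, 7/3)
2·[KEN] = -3/4, 2·[PCF] = -41/324
[KEN]:[PCF] = -3/4:-41/324 = 243/41

[KEN]:[PCF] = 243/41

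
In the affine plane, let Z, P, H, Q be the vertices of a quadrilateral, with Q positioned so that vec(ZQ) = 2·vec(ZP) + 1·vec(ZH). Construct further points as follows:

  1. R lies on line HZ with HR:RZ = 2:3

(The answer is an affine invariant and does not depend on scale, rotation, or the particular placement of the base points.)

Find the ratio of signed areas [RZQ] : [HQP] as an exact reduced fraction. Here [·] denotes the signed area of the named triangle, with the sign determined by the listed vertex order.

Work in coordinates with Z = (0, 0), P = (1, 0), H = (0, 1), Q = (2, 1).
1. R lies on line HZ with HR:RZ = 2:3 ⇒ R = (0, 3/5)
2·[RZQ] = 6/5, 2·[HQP] = -2
[RZQ]:[HQP] = 6/5:-2 = -3/5

[RZQ]:[HQP] = -3/5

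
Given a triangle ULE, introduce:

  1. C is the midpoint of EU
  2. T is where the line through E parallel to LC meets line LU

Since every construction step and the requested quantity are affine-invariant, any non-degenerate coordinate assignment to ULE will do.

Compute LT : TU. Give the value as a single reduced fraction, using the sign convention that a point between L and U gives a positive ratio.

Choose coordinates U = (0, 0), L = (1, 0), E = (0, 1).
1. C is the midpoint of EU ⇒ C = (0, 1/2)
2. T is where the line through E parallel to LC meets line LU ⇒ T = (2, 0)
T = L + t·(U−L) with t = -1, so LT:TU = t:(1−t) = -1:2

LT:TU = -1/2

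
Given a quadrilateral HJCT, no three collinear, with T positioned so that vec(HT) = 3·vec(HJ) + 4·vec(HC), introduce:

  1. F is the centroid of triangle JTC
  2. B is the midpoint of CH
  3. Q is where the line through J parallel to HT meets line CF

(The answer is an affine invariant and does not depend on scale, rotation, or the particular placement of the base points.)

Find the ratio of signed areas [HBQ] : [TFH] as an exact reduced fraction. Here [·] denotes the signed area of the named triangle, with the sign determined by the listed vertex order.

Set H = (0, 0), J = (1, 0), C = (0, 1), T = (3, 4); any affine frame gives the same invariant.
1. F is the centroid of triangle JTC ⇒ F = (4/3, 5/3)
2. B is the midpoint of CH ⇒ B = (0, 1/2)
3. Q is where the line through J parallel to HT meets line CF ⇒ Q = (14/5, 12/5)
2·[HBQ] = -7/5, 2·[TFH] = -1/3
[HBQ]:[TFH] = -7/5:-1/3 = 21/5

[HBQ]:[TFH] = 21/5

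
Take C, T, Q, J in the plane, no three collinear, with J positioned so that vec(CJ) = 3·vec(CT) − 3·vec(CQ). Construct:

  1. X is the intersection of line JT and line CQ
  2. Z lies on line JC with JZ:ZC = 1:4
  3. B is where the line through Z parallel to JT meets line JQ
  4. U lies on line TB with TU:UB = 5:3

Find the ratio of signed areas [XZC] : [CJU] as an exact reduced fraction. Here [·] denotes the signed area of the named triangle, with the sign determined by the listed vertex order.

[XZC]:[CJU] = -8/5

Choose coordinates C = (0, 0), T = (1, 0), Q = (0, 1), J = (3, -3).
1. X is the intersection of line JT and line CQ ⇒ X = (0, 3/2)
2. Z lies on line JC with JZ:ZC = 1:4 ⇒ Z = (12/5, -12/5)
3. B is where the line through Z parallel to JT meets line JQ ⇒ B = (6/5, -3/5)
4. U lies on line TB with TU:UB = 5:3 ⇒ U = (9/8, -3/8)
2·[XZC] = -18/5, 2·[CJU] = 9/4
[XZC]:[CJU] = -18/5:9/4 = -8/5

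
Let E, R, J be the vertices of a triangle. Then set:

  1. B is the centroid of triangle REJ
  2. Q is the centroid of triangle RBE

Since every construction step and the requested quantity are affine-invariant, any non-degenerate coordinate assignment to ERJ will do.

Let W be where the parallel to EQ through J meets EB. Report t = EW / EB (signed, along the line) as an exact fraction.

t = 4

Assign E = (0, 0), R = (1, 0), J = (0, 1) — the answer is frame-independent, so this choice is without loss of generality.
1. B is the centroid of triangle REJ ⇒ B = (1/3, 1/3)
2. Q is the centroid of triangle RBE ⇒ Q = (4/9, 1/9)
through J parallel to EQ: direction (4/9, 1/9); meets EB at W = (4/3, 4/3)
W = E + t·(B−E) with t = 4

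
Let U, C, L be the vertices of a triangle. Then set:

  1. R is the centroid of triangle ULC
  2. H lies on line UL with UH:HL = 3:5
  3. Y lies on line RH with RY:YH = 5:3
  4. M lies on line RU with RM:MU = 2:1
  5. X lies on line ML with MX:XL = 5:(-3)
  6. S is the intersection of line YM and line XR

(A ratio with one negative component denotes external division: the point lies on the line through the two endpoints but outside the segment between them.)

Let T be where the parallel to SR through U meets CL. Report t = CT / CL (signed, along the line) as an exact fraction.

Choose coordinates U = (0, 0), C = (1, 0), L = (0, 1).
1. R is the centroid of triangle ULC ⇒ R = (1/3, 1/3)
2. H lies on line UL with UH:HL = 3:5 ⇒ H = (0, 3/8)
3. Y lies on line RH with RY:YH = 5:3 ⇒ Y = (1/8, 23/64)
4. M lies on line RU with RM:MU = 2:1 ⇒ M = (1/9, 1/9)
5. X lies on line ML with MX:XL = 5:(-3) ⇒ X = (-1/6, 7/3)
6. S is the intersection of line YM and line XR ⇒ S = (17/105, 107/105)
through U parallel to SR: direction (6/35, -24/35); meets CL at T = (-1/3, 4/3)
T = C + t·(L−C) with t = 4/3

t = 4/3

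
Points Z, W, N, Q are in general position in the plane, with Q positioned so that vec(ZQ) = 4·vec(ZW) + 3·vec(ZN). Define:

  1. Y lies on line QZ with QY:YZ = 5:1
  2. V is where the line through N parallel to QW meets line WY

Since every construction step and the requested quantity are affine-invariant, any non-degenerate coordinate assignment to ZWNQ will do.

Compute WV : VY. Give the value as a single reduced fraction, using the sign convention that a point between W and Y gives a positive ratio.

Set Z = (0, 0), W = (1, 0), N = (0, 1), Q = (4, 3); any affine frame gives the same invariant.
1. Y lies on line QZ with QY:YZ = 5:1 ⇒ Y = (2/3, 1/2)
2. V is where the line through N parallel to QW meets line WY ⇒ V = (1/5, 6/5)
V = W + t·(Y−W) with t = 12/5, so WV:VY = t:(1−t) = 12/5:-7/5

WV:VY = -12/7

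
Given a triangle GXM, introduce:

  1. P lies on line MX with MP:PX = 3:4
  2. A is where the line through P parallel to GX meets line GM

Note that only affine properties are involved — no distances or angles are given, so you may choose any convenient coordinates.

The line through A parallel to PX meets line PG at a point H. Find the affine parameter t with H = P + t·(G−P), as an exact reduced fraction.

t = 3/7

Choose coordinates G = (0, 0), X = (1, 0), M = (0, 1).
1. P lies on line MX with MP:PX = 3:4 ⇒ P = (3/7, 4/7)
2. A is where the line through P parallel to GX meets line GM ⇒ A = (0, 4/7)
through A parallel to PX: direction (4/7, -4/7); meets PG at H = (12/49, 16/49)
H = P + t·(G−P) with t = 3/7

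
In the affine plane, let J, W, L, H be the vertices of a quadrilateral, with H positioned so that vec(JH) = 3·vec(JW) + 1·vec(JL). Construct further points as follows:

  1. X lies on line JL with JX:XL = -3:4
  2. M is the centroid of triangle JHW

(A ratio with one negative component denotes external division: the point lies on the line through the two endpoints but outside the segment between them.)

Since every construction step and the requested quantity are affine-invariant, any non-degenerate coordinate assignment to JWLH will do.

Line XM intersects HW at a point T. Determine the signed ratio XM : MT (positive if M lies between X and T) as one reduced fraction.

Work in coordinates with J = (0, 0), W = (1, 0), L = (0, 1), H = (3, 1).
1. X lies on line JL with JX:XL = -3:4 ⇒ X = (0, -3)
2. M is the centroid of triangle JHW ⇒ M = (4/3, 1/3)
line XM meets HW at T = (5/4, 1/8)
M = X + t·(T−X) with t = 16/15, so XM:MT = 16/15:-1/15

XM:MT = -16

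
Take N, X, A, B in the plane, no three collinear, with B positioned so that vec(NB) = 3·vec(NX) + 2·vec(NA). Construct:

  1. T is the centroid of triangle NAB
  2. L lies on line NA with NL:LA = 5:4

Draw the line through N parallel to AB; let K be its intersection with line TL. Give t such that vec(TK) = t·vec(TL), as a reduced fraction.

t = 6

Set N = (0, 0), X = (1, 0), A = (0, 1), B = (3, 2); any affine frame gives the same invariant.
1. T is the centroid of triangle NAB ⇒ T = (1, 1)
2. L lies on line NA with NL:LA = 5:4 ⇒ L = (0, 5/9)
through N parallel to AB: direction (3, 1); meets TL at K = (-5, -5/3)
K = T + t·(L−T) with t = 6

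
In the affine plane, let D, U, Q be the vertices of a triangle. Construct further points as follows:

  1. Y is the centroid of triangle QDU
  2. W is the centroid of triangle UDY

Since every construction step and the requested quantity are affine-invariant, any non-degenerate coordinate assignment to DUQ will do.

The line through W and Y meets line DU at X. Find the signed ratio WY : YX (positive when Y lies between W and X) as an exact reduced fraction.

Assign D = (0, 0), U = (1, 0), Q = (0, 1) — the answer is frame-independent, so this choice is without loss of generality.
1. Y is the centroid of triangle QDU ⇒ Y = (1/3, 1/3)
2. W is the centroid of triangle UDY ⇒ W = (4/9, 1/9)
line WY meets DU at X = (1/2, 0)
Y = W + t·(X−W) with t = -2, so WY:YX = -2:3

WY:YX = -2/3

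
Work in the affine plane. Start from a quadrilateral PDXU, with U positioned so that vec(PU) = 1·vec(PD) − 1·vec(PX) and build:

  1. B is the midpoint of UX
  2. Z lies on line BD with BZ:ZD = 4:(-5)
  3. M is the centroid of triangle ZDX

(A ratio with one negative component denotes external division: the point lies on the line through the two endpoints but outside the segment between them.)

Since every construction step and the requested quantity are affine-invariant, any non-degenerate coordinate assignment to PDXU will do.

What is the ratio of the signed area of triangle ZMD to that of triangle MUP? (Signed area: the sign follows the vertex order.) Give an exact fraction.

[ZMD]:[MUP] = 5

Choose coordinates P = (0, 0), D = (1, 0), X = (0, 1), U = (1, -1).
1. B is the midpoint of UX ⇒ B = (1/2, 0)
2. Z lies on line BD with BZ:ZD = 4:(-5) ⇒ Z = (-3/2, 0)
3. M is the centroid of triangle ZDX ⇒ M = (-1/6, 1/3)
2·[ZMD] = -5/6, 2·[MUP] = -1/6
[ZMD]:[MUP] = -5/6:-1/6 = 5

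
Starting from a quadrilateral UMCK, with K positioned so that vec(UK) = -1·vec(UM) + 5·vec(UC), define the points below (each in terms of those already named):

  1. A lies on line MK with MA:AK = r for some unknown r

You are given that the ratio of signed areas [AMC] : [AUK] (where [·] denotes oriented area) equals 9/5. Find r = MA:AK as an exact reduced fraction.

Work in coordinates with U = (0, 0), M = (1, 0), C = (0, 1), K = (-1, 5).
1. With MA:AK = r, write λ = r/(r+1) so A = M + λ·(K−M); A is affine-linear in λ
Every point depending on A is an affine combination of A and λ-independent points, so each such coordinate is linear in λ; the λ² term in each signed area is a multiple of (K−M)×(K−M) = 0, so 2·[AMC] and 2·[AUK] are each linear in λ. Evaluating at λ=0 and λ=1:
  2·[AMC] = -3·λ,   2·[AUK] = 5·λ − 5
So [AMC]:[AUK] = (-3·λ) / (5·λ − 5). Setting this equal to 9/5:
  -3·λ = 9/5·(5·λ − 5)  ⇒  λ = 3/4
Then r = λ/(1−λ) = (3/4)/(1/4) = 3. Check: with r = 3, A = (-1/2, 15/4) and [AMC]:[AUK] = 9/5 as required.

r = 3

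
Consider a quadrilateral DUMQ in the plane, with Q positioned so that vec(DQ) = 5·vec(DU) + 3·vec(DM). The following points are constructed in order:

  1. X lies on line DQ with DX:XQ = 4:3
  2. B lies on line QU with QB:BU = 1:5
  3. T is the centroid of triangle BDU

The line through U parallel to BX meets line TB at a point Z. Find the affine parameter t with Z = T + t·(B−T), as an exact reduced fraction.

t = -26/19

Set D = (0, 0), U = (1, 0), M = (0, 1), Q = (5, 3); any affine frame gives the same invariant.
1. X lies on line DQ with DX:XQ = 4:3 ⇒ X = (20/7, 12/7)
2. B lies on line QU with QB:BU = 1:5 ⇒ B = (13/3, 5/2)
3. T is the centroid of triangle BDU ⇒ T = (16/9, 5/6)
through U parallel to BX: direction (-31/21, -11/14); meets TB at Z = (-98/57, -55/38)
Z = T + t·(B−T) with t = -26/19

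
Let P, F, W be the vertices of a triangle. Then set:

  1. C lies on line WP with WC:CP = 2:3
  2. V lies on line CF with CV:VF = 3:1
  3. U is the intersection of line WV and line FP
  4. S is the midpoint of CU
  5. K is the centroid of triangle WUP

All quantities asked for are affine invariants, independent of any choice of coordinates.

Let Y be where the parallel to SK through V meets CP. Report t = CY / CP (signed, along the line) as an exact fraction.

t = 7/15

Assign P = (0, 0), F = (1, 0), W = (0, 1) — the answer is frame-independent, so this choice is without loss of generality.
1. C lies on line WP with WC:CP = 2:3 ⇒ C = (0, 3/5)
2. V lies on line CF with CV:VF = 3:1 ⇒ V = (3/4, 3/20)
3. U is the intersection of line WV and line FP ⇒ U = (15/17, 0)
4. S is the midpoint of CU ⇒ S = (15/34, 3/10)
5. K is the centroid of triangle WUP ⇒ K = (5/17, 1/3)
through V parallel to SK: direction (-5/34, 1/30); meets CP at Y = (0, 8/25)
Y = C + t·(P−C) with t = 7/15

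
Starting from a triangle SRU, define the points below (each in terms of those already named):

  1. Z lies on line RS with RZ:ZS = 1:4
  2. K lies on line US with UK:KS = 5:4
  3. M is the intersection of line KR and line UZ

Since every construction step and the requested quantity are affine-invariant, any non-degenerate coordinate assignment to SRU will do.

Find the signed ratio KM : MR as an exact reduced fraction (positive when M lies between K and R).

Set S = (0, 0), R = (1, 0), U = (0, 1); any affine frame gives the same invariant.
1. Z lies on line RS with RZ:ZS = 1:4 ⇒ Z = (4/5, 0)
2. K lies on line US with UK:KS = 5:4 ⇒ K = (0, 4/9)
3. M is the intersection of line KR and line UZ ⇒ M = (20/29, 4/29)
M = K + t·(R−K) with t = 20/29, so KM:MR = t:(1−t) = 20/29:9/29

KM:MR = 20/9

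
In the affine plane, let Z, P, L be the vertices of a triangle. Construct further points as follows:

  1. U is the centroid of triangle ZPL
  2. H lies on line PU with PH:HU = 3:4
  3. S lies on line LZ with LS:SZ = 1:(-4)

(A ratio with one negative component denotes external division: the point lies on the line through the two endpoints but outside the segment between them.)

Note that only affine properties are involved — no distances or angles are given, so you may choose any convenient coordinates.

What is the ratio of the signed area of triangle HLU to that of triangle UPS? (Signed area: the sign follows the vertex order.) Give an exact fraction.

[HLU]:[UPS] = 12/35

Choose coordinates Z = (0, 0), P = (1, 0), L = (0, 1).
1. U is the centroid of triangle ZPL ⇒ U = (1/3, 1/3)
2. H lies on line PU with PH:HU = 3:4 ⇒ H = (5/7, 1/7)
3. S lies on line LZ with LS:SZ = 1:(-4) ⇒ S = (0, 4/3)
2·[HLU] = 4/21, 2·[UPS] = 5/9
[HLU]:[UPS] = 4/21:5/9 = 12/35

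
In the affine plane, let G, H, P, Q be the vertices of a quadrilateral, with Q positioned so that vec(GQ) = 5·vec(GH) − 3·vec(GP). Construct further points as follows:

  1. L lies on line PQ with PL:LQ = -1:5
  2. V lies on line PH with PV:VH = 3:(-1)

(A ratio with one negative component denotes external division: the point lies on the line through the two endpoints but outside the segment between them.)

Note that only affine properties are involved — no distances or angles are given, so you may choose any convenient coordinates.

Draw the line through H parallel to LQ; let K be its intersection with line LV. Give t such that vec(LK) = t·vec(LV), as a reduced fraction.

Assign G = (0, 0), H = (1, 0), P = (0, 1), Q = (5, -3) — the answer is frame-independent, so this choice is without loss of generality.
1. L lies on line PQ with PL:LQ = -1:5 ⇒ L = (-5/4, 2)
2. V lies on line PH with PV:VH = 3:(-1) ⇒ V = (3/2, -1/2)
through H parallel to LQ: direction (25/4, -5); meets LV at K = (7/12, 1/3)
K = L + t·(V−L) with t = 2/3

t = 2/3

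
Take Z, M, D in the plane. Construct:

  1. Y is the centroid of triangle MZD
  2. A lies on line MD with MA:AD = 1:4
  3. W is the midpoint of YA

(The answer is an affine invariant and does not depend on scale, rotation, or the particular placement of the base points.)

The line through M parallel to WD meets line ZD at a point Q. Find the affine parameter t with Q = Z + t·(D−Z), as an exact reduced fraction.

t = 22/17

Set Z = (0, 0), M = (1, 0), D = (0, 1); any affine frame gives the same invariant.
1. Y is the centroid of triangle MZD ⇒ Y = (1/3, 1/3)
2. A lies on line MD with MA:AD = 1:4 ⇒ A = (4/5, 1/5)
3. W is the midpoint of YA ⇒ W = (17/30, 4/15)
through M parallel to WD: direction (-17/30, 11/15); meets ZD at Q = (0, 22/17)
Q = Z + t·(D−Z) with t = 22/17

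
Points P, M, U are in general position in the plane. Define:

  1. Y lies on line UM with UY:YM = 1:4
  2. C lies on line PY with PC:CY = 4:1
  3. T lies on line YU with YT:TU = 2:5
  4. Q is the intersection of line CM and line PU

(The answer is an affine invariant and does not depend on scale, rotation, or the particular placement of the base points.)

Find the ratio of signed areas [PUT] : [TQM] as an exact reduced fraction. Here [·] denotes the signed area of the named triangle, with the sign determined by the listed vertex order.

Assign P = (0, 0), M = (1, 0), U = (0, 1) — the answer is frame-independent, so this choice is without loss of generality.
1. Y lies on line UM with UY:YM = 1:4 ⇒ Y = (1/5, 4/5)
2. C lies on line PY with PC:CY = 4:1 ⇒ C = (4/25, 16/25)
3. T lies on line YU with YT:TU = 2:5 ⇒ T = (1/7, 6/7)
4. Q is the intersection of line CM and line PU ⇒ Q = (0, 16/21)
2·[PUT] = -1/7, 2·[TQM] = 10/49
[PUT]:[TQM] = -1/7:10/49 = -7/10

[PUT]:[TQM] = -7/10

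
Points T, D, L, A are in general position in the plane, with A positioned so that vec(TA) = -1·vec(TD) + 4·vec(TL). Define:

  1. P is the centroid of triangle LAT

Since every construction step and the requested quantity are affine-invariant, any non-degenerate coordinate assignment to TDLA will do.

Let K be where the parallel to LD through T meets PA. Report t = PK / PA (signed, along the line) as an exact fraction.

t = -4/5

Assign T = (0, 0), D = (1, 0), L = (0, 1), A = (-1, 4) — the answer is frame-independent, so this choice is without loss of generality.
1. P is the centroid of triangle LAT ⇒ P = (-1/3, 5/3)
through T parallel to LD: direction (1, -1); meets PA at K = (1/5, -1/5)
K = P + t·(A−P) with t = -4/5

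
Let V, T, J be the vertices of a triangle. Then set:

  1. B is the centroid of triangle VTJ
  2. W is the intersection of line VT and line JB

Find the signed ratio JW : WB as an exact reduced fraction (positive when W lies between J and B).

JW:WB = -3

Assign V = (0, 0), T = (1, 0), J = (0, 1) — the answer is frame-independent, so this choice is without loss of generality.
1. B is the centroid of triangle VTJ ⇒ B = (1/3, 1/3)
2. W is the intersection of line VT and line JB ⇒ W = (1/2, 0)
W = J + t·(B−J) with t = 3/2, so JW:WB = t:(1−t) = 3/2:-1/2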